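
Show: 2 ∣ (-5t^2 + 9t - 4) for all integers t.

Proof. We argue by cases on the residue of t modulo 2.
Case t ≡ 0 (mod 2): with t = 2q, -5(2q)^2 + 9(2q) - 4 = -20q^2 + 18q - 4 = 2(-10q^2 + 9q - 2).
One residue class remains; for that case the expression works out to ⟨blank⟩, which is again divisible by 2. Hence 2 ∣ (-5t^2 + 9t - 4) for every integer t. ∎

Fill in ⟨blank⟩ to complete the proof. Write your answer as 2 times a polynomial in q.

2(-10q^2 - q)

The residues treated are {0}, so the missing case is t ≡ 1 (mod 2); write t = 2q+1.
Then -5(2q+1)^2 + 9(2q+1) - 4 = -20q^2 - 2q = 2(-10q^2 - q).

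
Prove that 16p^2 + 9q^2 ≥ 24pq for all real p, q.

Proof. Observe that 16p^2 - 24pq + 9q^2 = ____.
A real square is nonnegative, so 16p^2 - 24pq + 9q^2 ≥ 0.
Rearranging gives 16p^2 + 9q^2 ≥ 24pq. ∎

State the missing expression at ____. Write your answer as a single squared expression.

The leading and trailing coefficients are 4^2 and 3^2, and 24 = 2·4·3, so the trinomial is (4p - 3q)^2.
Hence 16p^2 - 24pq + 9q^2 ≥ 0.

(4p - 3q)^2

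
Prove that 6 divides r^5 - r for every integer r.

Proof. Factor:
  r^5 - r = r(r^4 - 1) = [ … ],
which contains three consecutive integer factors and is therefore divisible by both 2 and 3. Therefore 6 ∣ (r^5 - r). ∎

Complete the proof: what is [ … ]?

(r - 1)r(r + 1)(r^2 + 1)

r^4 - 1 = (r^2 - 1)(r^2 + 1), and r^2 - 1 = (r-1)(r+1).
So r(r^4 - 1) = (r - 1)r(r + 1)(r^2 + 1).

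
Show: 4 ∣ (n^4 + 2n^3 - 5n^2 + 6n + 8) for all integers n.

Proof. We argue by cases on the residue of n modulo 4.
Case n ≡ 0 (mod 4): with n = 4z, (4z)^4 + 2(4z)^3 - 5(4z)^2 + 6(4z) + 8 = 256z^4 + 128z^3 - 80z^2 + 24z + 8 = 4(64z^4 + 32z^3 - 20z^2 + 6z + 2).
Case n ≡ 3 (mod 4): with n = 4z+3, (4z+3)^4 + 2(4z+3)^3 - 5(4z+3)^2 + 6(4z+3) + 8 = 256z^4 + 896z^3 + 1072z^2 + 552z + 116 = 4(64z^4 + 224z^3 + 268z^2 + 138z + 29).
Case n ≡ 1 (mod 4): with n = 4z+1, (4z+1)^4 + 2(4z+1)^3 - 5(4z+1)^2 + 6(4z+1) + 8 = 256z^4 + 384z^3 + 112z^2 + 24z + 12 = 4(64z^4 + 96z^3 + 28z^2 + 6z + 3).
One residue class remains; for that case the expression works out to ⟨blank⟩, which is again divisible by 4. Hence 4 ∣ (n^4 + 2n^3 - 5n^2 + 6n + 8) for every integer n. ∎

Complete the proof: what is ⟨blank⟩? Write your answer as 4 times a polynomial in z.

Only n ≡ 2 (mod 4) is unaccounted for. Put n = 4z+2:
(4z+2)^4 + 2(4z+2)^3 - 5(4z+2)^2 + 6(4z+2) + 8 expands to 256z^4 + 640z^3 + 496z^2 + 168z + 32,
and factoring out 4 leaves 4(64z^4 + 160z^3 + 124z^2 + 42z + 8).

4(64z^4 + 160z^3 + 124z^2 + 42z + 8)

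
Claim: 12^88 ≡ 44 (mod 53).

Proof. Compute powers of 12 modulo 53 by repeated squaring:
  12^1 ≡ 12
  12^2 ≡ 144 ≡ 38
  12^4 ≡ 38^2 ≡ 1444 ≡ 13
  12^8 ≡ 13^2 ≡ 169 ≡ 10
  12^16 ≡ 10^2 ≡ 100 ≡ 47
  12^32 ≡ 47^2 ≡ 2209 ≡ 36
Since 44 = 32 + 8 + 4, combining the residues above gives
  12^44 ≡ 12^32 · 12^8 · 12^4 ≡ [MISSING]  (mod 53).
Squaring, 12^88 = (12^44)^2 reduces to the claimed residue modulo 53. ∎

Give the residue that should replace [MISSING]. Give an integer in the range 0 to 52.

16

12^32 · 12^8 · 12^4 ≡ 36 · 10 · 13 = 4680.
4680 mod 53 = 16, so 12^44 ≡ 16 (mod 53).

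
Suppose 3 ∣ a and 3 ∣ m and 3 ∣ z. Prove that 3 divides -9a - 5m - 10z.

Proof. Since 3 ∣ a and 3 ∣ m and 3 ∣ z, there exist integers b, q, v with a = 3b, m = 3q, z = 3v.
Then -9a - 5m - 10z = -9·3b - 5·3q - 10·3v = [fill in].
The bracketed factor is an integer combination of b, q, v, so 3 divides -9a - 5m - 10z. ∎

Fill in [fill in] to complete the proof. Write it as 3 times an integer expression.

Pull the common 3 out of every term: -9·3b - 5·3q - 10·3v = 3(-9b - 5q - 10v).
-9b - 5q - 10v is an integer, which exhibits the divisibility.

3(-9b - 5q - 10v)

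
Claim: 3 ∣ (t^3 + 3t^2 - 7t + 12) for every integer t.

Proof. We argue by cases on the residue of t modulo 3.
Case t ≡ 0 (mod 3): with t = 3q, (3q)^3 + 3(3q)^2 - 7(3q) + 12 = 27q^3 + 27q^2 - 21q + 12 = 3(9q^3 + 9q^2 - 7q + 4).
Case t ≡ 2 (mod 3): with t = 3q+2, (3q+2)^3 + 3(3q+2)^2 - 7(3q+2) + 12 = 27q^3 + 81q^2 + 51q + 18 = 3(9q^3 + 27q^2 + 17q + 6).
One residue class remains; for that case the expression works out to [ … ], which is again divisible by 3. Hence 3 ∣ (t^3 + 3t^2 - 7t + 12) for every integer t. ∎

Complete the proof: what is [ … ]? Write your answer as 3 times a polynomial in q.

Only t ≡ 1 (mod 3) is unaccounted for. Put t = 3q+1:
(3q+1)^3 + 3(3q+1)^2 - 7(3q+1) + 12 expands to 27q^3 + 54q^2 + 6q + 9,
and factoring out 3 leaves 3(9q^3 + 18q^2 + 2q + 3).

3(9q^3 + 18q^2 + 2q + 3)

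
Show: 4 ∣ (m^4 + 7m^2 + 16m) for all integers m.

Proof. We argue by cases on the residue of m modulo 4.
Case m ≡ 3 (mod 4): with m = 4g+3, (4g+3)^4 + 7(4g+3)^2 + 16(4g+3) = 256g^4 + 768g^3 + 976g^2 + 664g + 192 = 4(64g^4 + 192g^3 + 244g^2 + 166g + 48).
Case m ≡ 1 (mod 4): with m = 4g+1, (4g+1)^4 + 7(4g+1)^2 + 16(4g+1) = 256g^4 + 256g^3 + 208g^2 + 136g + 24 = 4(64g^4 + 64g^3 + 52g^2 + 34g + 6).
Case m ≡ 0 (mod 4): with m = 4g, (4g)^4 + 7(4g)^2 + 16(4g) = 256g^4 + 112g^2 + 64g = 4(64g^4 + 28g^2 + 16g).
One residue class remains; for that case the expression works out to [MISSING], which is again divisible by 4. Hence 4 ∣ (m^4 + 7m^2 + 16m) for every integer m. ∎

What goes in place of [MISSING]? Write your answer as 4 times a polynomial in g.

4(64g^4 + 128g^3 + 124g^2 + 76g + 19)

Only m ≡ 2 (mod 4) is unaccounted for. Put m = 4g+2:
(4g+2)^4 + 7(4g+2)^2 + 16(4g+2) expands to 256g^4 + 512g^3 + 496g^2 + 304g + 76,
and factoring out 4 leaves 4(64g^4 + 128g^3 + 124g^2 + 76g + 19).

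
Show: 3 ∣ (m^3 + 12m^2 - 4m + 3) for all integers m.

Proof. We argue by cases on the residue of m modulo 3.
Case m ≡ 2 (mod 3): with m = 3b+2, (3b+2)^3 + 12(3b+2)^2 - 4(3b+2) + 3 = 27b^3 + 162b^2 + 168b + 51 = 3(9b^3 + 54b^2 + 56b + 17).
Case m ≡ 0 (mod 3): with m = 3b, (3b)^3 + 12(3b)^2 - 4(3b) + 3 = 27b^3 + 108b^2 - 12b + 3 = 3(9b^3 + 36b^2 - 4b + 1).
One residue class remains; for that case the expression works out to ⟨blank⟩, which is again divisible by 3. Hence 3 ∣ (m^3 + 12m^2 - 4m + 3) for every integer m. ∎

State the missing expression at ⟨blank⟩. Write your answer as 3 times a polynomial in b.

The residues treated are {2, 0}, so the missing case is m ≡ 1 (mod 3); write m = 3b+1.
Then (3b+1)^3 + 12(3b+1)^2 - 4(3b+1) + 3 = 27b^3 + 135b^2 + 69b + 12 = 3(9b^3 + 45b^2 + 23b + 4).

3(9b^3 + 45b^2 + 23b + 4)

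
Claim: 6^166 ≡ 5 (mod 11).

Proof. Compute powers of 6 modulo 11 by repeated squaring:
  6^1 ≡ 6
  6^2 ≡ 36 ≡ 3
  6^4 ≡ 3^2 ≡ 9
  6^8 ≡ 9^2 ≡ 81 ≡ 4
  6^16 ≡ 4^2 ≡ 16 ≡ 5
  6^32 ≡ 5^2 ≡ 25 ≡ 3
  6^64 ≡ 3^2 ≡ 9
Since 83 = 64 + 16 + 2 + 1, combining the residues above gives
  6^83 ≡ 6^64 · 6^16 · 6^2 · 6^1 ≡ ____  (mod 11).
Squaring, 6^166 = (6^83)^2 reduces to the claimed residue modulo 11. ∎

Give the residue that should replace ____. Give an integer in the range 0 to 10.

7

6^64 · 6^16 · 6^2 · 6^1 ≡ 9 · 5 · 3 · 6 = 810.
810 mod 11 = 7, so 6^83 ≡ 7 (mod 11).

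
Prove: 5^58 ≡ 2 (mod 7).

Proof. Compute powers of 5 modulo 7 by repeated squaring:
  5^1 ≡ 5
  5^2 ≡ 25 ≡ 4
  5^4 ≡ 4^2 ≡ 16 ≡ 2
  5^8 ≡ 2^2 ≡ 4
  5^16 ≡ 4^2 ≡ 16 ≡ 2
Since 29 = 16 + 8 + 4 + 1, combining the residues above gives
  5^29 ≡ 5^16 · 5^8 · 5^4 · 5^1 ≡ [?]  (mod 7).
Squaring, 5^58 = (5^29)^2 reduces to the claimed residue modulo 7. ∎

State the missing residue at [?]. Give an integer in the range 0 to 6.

3

Multiply the listed residues: 2 · 4 · 2 · 5 = 8 → 16 → 80.
Reducing modulo 7: 80 = 11·7 + 3, so 5^29 ≡ 3.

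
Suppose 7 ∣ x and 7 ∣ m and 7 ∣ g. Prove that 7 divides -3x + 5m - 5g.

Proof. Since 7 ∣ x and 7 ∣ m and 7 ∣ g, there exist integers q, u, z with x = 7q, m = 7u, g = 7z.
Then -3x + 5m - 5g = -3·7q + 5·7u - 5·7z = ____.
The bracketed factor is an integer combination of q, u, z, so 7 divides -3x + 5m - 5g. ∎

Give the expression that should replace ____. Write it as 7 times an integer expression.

Each term has a factor of 7: -3·7q + 5·7u - 5·7z = 7·(-3q + 5u - 5z).
Since -3q + 5u - 5z is an integer, 7 ∣ (-3x + 5m - 5g).

7(-3q + 5u - 5z)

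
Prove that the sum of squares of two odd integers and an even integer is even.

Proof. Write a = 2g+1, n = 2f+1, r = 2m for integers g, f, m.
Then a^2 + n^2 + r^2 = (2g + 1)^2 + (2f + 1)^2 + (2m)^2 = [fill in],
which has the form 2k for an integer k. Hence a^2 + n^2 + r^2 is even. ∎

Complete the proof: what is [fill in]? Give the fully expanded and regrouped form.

Expanding: (2g + 1)^2 + (2f + 1)^2 + (2m)^2 = 4f^2 + 4f + 4g^2 + 4g + 4m^2 + 2.
Every term is even; pulling out the factor of 2 gives 2(2f^2 + 2f + 2g^2 + 2g + 2m^2 + 1).

2(2f^2 + 2f + 2g^2 + 2g + 2m^2 + 1)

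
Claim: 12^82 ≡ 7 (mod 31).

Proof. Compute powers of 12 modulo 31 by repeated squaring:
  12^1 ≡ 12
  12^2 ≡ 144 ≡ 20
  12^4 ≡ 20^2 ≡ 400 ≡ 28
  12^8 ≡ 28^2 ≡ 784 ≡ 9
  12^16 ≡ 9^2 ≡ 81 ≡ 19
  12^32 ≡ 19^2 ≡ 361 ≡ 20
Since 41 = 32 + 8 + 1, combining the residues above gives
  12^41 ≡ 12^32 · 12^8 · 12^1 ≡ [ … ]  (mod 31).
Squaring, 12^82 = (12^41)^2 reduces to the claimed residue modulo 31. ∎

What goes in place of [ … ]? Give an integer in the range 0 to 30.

21

Multiply the listed residues: 20 · 9 · 12 = 180 → 2160.
Reducing modulo 31: 2160 = 69·31 + 21, so 12^41 ≡ 21.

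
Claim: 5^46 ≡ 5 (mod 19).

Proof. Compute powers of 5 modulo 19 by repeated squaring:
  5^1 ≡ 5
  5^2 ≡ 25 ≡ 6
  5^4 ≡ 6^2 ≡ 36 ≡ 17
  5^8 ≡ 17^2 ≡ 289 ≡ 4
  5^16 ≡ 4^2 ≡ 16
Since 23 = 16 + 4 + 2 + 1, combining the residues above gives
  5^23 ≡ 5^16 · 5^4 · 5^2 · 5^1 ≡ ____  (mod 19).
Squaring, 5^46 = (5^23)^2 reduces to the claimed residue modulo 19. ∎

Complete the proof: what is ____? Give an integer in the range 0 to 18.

5^16 · 5^4 · 5^2 · 5^1 ≡ 16 · 17 · 6 · 5 = 8160.
8160 mod 19 = 9, so 5^23 ≡ 9 (mod 19).

9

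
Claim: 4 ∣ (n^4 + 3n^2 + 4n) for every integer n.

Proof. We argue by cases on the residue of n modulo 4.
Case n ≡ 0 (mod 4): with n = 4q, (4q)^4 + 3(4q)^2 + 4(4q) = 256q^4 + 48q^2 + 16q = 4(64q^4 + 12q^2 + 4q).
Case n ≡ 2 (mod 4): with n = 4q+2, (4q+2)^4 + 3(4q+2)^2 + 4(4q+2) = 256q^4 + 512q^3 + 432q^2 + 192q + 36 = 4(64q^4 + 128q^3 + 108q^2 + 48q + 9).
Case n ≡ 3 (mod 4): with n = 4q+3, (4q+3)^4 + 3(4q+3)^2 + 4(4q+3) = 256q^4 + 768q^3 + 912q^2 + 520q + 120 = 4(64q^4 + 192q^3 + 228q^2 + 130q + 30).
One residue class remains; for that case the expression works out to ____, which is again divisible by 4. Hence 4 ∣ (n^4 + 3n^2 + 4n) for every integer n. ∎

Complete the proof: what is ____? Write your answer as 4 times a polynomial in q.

4(64q^4 + 64q^3 + 36q^2 + 14q + 2)

Only n ≡ 1 (mod 4) is unaccounted for. Put n = 4q+1:
(4q+1)^4 + 3(4q+1)^2 + 4(4q+1) expands to 256q^4 + 256q^3 + 144q^2 + 56q + 8,
and factoring out 4 leaves 4(64q^4 + 64q^3 + 36q^2 + 14q + 2).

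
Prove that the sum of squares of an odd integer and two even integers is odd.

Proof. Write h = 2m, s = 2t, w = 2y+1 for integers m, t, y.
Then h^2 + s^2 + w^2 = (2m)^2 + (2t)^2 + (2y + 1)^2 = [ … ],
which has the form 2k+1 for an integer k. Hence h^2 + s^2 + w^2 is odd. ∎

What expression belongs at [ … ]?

2(2m^2 + 2t^2 + 2y^2 + 2y) + 1

(2m)^2 + (2t)^2 + (2y + 1)^2 = 4m^2 + 4t^2 + 4y^2 + 4y + 1
= 2(2m^2 + 2t^2 + 2y^2 + 2y) + 1.
Since 2m^2 + 2t^2 + 2y^2 + 2y is an integer, the sum of squares is of the form 2k+1 for an integer k.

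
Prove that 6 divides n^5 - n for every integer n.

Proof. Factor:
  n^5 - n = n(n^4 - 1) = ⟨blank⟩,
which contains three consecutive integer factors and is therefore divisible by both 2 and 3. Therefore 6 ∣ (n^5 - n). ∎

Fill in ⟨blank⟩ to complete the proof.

(n - 1)n(n + 1)(n^2 + 1)

n^4 - 1 = (n^2 - 1)(n^2 + 1), and n^2 - 1 = (n-1)(n+1).
So n(n^4 - 1) = (n - 1)n(n + 1)(n^2 + 1).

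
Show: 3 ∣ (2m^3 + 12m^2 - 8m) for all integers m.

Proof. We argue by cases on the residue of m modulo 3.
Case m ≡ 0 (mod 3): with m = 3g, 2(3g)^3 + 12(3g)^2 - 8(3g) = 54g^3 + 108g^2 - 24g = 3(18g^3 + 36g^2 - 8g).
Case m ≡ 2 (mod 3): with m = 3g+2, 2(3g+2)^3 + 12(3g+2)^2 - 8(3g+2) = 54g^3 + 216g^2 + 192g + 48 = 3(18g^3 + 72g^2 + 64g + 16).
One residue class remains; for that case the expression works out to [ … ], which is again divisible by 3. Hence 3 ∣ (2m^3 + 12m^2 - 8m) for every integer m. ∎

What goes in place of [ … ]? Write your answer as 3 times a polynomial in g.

3(18g^3 + 54g^2 + 22g + 2)

Only m ≡ 1 (mod 3) is unaccounted for. Put m = 3g+1:
2(3g+1)^3 + 12(3g+1)^2 - 8(3g+1) expands to 54g^3 + 162g^2 + 66g + 6,
and factoring out 3 leaves 3(18g^3 + 54g^2 + 22g + 2).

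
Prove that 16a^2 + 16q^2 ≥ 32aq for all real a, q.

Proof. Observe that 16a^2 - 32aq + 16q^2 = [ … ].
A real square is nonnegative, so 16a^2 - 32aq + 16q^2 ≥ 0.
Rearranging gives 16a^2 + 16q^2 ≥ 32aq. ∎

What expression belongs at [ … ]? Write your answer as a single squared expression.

(4a - 4q)^2

16a^2 - 32aq + 16q^2 is a perfect-square trinomial: the outer terms are (4a)^2 and (4q)^2, and the cross term is -2·4a·4q.
So 16a^2 - 32aq + 16q^2 = (4a - 4q)^2 ≥ 0.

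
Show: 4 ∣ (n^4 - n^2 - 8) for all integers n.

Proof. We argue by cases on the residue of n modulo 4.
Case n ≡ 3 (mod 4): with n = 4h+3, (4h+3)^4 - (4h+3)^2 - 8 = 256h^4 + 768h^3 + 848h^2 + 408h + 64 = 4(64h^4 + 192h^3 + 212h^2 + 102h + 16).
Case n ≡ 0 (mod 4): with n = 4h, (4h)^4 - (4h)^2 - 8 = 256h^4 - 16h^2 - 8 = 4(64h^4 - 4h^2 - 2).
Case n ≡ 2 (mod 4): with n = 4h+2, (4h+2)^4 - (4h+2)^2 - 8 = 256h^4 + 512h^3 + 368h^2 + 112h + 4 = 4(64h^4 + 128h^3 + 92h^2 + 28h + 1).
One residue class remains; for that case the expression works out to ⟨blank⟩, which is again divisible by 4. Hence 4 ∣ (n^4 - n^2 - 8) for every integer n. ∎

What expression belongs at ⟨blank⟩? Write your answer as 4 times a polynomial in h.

4(64h^4 + 64h^3 + 20h^2 + 2h - 2)

The residues treated are {3, 0, 2}, so the missing case is n ≡ 1 (mod 4); write n = 4h+1.
Then (4h+1)^4 - (4h+1)^2 - 8 = 256h^4 + 256h^3 + 80h^2 + 8h - 8 = 4(64h^4 + 64h^3 + 20h^2 + 2h - 2).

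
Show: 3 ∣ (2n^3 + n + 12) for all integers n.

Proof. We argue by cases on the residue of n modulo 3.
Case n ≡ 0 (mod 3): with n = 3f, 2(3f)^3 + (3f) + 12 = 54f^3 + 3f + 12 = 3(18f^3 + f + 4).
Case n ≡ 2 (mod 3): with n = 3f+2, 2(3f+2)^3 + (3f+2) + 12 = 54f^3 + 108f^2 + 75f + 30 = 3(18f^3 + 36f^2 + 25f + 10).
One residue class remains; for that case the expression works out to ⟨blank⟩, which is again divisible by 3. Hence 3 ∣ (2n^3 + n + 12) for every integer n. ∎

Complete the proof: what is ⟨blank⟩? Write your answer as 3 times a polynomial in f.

3(18f^3 + 18f^2 + 7f + 5)

Only n ≡ 1 (mod 3) is unaccounted for. Put n = 3f+1:
2(3f+1)^3 + (3f+1) + 12 expands to 54f^3 + 54f^2 + 21f + 15,
and factoring out 3 leaves 3(18f^3 + 18f^2 + 7f + 5).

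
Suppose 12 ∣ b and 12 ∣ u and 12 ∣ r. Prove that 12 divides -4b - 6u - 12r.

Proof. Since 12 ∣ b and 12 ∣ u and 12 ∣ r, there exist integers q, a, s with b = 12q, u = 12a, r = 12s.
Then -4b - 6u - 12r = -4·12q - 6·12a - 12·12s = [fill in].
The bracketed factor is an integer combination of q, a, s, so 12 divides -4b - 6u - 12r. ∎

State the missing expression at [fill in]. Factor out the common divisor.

Pull the common 12 out of every term: -4·12q - 6·12a - 12·12s = 12(-6a - 4q - 12s).
-6a - 4q - 12s is an integer, which exhibits the divisibility.

12(-6a - 4q - 12s)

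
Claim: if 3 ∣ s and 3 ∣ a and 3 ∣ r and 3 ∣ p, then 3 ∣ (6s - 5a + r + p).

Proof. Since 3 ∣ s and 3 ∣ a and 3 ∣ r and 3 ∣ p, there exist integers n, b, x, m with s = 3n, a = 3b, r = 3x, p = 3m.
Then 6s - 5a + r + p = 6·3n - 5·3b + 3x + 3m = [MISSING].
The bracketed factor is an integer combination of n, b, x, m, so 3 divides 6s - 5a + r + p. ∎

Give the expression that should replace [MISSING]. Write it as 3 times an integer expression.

3(-5b + m + 6n + x)

Each term has a factor of 3: 6·3n - 5·3b + 3x + 3m = 3·(-5b + m + 6n + x).
Since -5b + m + 6n + x is an integer, 3 ∣ (6s - 5a + r + p).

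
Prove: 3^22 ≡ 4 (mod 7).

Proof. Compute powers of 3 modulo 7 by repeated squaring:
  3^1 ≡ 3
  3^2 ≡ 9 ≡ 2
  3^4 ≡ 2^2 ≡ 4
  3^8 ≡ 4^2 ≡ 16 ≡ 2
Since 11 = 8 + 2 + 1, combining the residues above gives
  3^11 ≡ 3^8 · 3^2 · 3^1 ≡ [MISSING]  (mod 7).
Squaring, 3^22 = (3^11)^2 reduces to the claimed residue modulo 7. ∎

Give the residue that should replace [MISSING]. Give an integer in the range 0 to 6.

5

Multiply the listed residues: 2 · 2 · 3 = 4 → 12.
Reducing modulo 7: 12 = 1·7 + 5, so 3^11 ≡ 5.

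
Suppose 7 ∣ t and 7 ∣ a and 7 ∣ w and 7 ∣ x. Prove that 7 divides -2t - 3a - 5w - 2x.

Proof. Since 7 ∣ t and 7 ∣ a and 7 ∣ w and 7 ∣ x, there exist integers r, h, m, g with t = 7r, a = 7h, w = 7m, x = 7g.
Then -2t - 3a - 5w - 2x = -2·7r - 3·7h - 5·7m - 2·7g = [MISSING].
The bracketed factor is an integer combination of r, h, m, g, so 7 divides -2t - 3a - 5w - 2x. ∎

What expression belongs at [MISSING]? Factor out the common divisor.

7(-2g - 3h - 5m - 2r)

Pull the common 7 out of every term: -2·7r - 3·7h - 5·7m - 2·7g = 7(-2g - 3h - 5m - 2r).
-2g - 3h - 5m - 2r is an integer, which exhibits the divisibility.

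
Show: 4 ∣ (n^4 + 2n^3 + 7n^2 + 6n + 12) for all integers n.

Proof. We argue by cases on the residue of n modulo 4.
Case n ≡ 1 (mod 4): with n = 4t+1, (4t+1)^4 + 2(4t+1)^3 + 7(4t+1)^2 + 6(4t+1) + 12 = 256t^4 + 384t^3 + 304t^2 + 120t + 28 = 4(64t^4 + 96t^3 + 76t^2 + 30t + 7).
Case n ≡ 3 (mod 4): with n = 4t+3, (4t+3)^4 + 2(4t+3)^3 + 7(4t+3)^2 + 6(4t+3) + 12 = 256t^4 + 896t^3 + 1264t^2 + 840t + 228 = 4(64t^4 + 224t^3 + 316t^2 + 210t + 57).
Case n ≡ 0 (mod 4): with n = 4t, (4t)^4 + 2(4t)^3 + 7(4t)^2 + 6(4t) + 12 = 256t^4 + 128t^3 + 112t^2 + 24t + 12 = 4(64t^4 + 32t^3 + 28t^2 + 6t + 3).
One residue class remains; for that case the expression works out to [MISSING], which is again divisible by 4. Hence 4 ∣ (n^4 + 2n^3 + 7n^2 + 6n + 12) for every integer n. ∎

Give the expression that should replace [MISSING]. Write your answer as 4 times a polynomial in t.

4(64t^4 + 160t^3 + 172t^2 + 90t + 21)

The residues treated are {1, 3, 0}, so the missing case is n ≡ 2 (mod 4); write n = 4t+2.
Then (4t+2)^4 + 2(4t+2)^3 + 7(4t+2)^2 + 6(4t+2) + 12 = 256t^4 + 640t^3 + 688t^2 + 360t + 84 = 4(64t^4 + 160t^3 + 172t^2 + 90t + 21).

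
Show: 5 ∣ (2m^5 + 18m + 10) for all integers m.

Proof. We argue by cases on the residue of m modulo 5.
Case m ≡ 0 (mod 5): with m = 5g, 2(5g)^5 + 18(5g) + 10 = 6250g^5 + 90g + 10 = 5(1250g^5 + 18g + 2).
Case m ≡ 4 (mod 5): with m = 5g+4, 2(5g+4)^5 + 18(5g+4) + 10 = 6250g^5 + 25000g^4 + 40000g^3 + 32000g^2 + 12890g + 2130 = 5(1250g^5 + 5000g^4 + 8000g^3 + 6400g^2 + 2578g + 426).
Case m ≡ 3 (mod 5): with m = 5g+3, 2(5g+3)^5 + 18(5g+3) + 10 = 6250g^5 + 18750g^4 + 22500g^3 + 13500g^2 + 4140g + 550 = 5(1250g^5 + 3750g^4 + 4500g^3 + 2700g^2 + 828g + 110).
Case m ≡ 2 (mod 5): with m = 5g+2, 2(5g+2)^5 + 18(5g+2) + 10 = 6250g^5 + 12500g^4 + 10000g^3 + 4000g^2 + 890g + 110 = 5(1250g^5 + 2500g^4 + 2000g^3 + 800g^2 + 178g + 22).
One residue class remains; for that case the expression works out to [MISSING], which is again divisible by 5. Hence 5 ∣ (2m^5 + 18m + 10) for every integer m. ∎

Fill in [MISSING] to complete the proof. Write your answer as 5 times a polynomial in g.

The residues treated are {0, 4, 3, 2}, so the missing case is m ≡ 1 (mod 5); write m = 5g+1.
Then 2(5g+1)^5 + 18(5g+1) + 10 = 6250g^5 + 6250g^4 + 2500g^3 + 500g^2 + 140g + 30 = 5(1250g^5 + 1250g^4 + 500g^3 + 100g^2 + 28g + 6).

5(1250g^5 + 1250g^4 + 500g^3 + 100g^2 + 28g + 6)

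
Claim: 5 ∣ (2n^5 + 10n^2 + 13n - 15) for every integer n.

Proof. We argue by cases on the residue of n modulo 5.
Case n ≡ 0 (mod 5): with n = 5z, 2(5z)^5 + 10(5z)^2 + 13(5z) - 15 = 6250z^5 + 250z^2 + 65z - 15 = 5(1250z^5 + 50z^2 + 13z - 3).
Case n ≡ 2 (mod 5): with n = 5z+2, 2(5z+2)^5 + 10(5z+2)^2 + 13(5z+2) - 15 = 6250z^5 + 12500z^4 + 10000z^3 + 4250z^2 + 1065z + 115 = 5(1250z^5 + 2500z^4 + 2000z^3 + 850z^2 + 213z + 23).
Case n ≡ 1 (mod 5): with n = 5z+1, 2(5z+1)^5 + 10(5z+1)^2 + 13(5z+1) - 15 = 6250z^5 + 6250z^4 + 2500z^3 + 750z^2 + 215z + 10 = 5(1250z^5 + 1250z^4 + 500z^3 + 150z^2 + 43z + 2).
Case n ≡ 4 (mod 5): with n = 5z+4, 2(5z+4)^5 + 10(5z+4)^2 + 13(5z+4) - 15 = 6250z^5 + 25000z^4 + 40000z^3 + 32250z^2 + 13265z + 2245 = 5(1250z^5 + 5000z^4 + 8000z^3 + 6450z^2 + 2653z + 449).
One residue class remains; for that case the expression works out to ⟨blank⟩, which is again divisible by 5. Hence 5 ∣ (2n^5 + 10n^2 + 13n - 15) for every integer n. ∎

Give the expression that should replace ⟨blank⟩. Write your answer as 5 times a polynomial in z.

5(1250z^5 + 3750z^4 + 4500z^3 + 2750z^2 + 883z + 120)

Only n ≡ 3 (mod 5) is unaccounted for. Put n = 5z+3:
2(5z+3)^5 + 10(5z+3)^2 + 13(5z+3) - 15 expands to 6250z^5 + 18750z^4 + 22500z^3 + 13750z^2 + 4415z + 600,
and factoring out 5 leaves 5(1250z^5 + 3750z^4 + 4500z^3 + 2750z^2 + 883z + 120).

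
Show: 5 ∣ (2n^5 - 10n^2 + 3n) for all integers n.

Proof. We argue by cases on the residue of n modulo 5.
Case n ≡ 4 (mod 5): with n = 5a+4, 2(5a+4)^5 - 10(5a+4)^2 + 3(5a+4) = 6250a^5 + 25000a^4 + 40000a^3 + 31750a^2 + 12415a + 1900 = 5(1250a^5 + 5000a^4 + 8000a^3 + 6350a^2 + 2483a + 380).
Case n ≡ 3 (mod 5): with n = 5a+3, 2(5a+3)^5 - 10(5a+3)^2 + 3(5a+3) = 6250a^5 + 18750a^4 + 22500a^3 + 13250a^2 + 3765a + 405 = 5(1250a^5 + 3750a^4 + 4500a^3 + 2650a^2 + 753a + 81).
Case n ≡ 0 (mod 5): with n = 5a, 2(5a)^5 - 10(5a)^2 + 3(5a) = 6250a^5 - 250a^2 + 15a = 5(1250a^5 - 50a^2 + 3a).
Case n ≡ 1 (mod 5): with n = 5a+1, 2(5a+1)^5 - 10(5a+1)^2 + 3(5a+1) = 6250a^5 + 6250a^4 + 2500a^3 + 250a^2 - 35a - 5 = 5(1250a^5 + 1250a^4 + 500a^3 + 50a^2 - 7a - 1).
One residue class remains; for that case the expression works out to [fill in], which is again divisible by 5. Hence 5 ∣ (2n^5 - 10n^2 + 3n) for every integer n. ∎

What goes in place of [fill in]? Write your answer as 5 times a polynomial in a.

The residues treated are {4, 3, 0, 1}, so the missing case is n ≡ 2 (mod 5); write n = 5a+2.
Then 2(5a+2)^5 - 10(5a+2)^2 + 3(5a+2) = 6250a^5 + 12500a^4 + 10000a^3 + 3750a^2 + 615a + 30 = 5(1250a^5 + 2500a^4 + 2000a^3 + 750a^2 + 123a + 6).

5(1250a^5 + 2500a^4 + 2000a^3 + 750a^2 + 123a + 6)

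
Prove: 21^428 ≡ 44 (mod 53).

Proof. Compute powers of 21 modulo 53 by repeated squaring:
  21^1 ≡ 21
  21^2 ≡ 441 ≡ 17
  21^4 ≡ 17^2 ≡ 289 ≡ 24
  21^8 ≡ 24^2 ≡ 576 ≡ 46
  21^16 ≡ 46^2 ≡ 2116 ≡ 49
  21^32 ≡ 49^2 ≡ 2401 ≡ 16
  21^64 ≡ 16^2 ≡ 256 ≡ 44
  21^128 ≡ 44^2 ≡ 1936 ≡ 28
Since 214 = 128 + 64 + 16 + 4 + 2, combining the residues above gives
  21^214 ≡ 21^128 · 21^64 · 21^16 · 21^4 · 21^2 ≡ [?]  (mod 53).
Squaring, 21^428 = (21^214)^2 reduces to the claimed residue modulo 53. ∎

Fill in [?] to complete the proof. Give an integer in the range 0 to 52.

21^128 · 21^64 · 21^16 · 21^4 · 21^2 ≡ 28 · 44 · 49 · 24 · 17 = 24630144.
24630144 mod 53 = 37, so 21^214 ≡ 37 (mod 53).

37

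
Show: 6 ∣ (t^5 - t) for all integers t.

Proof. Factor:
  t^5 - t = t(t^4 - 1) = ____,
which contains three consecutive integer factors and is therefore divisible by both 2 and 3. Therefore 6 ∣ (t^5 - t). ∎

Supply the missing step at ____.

t^4 - 1 = (t^2 - 1)(t^2 + 1), and t^2 - 1 = (t-1)(t+1).
So t(t^4 - 1) = (t - 1)t(t + 1)(t^2 + 1).

(t - 1)t(t + 1)(t^2 + 1)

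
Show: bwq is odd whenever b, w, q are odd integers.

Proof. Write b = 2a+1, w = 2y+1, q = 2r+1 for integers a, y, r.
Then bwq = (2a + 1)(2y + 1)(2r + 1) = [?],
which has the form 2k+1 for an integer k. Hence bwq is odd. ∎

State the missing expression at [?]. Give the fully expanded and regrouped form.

2(4ary + 2ar + 2ay + a + 2ry + r + y) + 1

(2a + 1)(2y + 1)(2r + 1) = 8ary + 4ar + 4ay + 2a + 4ry + 2r + 2y + 1
= 2(4ary + 2ar + 2ay + a + 2ry + r + y) + 1.
Since 4ary + 2ar + 2ay + a + 2ry + r + y is an integer, the product is of the form 2k+1 for an integer k.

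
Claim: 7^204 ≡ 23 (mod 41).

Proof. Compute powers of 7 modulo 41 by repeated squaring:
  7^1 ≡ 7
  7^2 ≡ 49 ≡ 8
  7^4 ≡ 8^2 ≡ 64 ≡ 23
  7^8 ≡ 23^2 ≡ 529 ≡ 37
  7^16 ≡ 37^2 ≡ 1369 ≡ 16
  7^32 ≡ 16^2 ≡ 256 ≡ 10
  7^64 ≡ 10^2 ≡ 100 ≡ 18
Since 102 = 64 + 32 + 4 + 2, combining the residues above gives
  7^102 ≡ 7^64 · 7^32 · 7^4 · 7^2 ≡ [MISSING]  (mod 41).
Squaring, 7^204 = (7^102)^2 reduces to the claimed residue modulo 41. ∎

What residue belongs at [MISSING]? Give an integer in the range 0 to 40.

7^64 · 7^32 · 7^4 · 7^2 ≡ 18 · 10 · 23 · 8 = 33120.
33120 mod 41 = 33, so 7^102 ≡ 33 (mod 41).

33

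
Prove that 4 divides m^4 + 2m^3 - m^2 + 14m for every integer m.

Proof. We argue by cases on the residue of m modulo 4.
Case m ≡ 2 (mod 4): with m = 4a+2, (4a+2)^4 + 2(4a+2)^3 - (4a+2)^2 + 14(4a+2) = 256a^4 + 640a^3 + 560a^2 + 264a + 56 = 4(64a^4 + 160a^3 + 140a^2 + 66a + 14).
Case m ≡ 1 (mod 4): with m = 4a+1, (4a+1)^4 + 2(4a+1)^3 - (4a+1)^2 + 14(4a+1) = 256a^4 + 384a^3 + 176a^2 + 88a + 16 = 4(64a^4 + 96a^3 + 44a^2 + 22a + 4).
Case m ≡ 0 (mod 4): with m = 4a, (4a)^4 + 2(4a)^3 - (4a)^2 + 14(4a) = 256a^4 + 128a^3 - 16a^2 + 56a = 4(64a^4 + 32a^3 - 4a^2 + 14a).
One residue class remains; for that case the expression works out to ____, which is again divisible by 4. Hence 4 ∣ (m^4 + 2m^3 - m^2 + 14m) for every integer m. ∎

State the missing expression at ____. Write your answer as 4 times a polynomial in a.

Only m ≡ 3 (mod 4) is unaccounted for. Put m = 4a+3:
(4a+3)^4 + 2(4a+3)^3 - (4a+3)^2 + 14(4a+3) expands to 256a^4 + 896a^3 + 1136a^2 + 680a + 168,
and factoring out 4 leaves 4(64a^4 + 224a^3 + 284a^2 + 170a + 42).

4(64a^4 + 224a^3 + 284a^2 + 170a + 42)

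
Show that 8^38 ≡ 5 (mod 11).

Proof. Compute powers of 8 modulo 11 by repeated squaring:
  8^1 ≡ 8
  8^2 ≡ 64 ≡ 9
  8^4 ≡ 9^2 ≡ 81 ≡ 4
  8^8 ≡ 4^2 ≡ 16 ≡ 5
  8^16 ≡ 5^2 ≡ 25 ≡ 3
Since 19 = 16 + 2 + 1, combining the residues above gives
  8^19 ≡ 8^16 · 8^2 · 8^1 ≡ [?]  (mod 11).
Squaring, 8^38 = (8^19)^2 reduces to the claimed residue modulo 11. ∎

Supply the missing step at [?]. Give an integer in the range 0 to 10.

7

Multiply the listed residues: 3 · 9 · 8 = 27 → 216.
Reducing modulo 11: 216 = 19·11 + 7, so 8^19 ≡ 7.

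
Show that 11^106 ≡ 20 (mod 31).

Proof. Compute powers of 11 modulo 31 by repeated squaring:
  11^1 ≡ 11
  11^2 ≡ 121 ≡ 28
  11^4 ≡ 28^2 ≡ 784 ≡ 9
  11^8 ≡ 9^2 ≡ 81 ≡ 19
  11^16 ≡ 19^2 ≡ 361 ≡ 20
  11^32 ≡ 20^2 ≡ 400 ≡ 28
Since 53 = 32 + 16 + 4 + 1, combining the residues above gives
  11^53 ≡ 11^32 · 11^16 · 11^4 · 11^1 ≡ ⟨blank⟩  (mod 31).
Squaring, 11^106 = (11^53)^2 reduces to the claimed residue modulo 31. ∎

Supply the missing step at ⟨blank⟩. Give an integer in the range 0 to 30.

12

11^32 · 11^16 · 11^4 · 11^1 ≡ 28 · 20 · 9 · 11 = 55440.
55440 mod 31 = 12, so 11^53 ≡ 12 (mod 31).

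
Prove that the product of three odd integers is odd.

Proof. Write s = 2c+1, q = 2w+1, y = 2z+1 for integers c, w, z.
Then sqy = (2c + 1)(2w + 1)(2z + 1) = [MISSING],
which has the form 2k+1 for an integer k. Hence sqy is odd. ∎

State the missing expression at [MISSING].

(2c + 1)(2w + 1)(2z + 1) = 8cwz + 4cw + 4cz + 2c + 4wz + 2w + 2z + 1
= 2(4cwz + 2cw + 2cz + c + 2wz + w + z) + 1.
Since 4cwz + 2cw + 2cz + c + 2wz + w + z is an integer, the product is of the form 2k+1 for an integer k.

2(4cwz + 2cw + 2cz + c + 2wz + w + z) + 1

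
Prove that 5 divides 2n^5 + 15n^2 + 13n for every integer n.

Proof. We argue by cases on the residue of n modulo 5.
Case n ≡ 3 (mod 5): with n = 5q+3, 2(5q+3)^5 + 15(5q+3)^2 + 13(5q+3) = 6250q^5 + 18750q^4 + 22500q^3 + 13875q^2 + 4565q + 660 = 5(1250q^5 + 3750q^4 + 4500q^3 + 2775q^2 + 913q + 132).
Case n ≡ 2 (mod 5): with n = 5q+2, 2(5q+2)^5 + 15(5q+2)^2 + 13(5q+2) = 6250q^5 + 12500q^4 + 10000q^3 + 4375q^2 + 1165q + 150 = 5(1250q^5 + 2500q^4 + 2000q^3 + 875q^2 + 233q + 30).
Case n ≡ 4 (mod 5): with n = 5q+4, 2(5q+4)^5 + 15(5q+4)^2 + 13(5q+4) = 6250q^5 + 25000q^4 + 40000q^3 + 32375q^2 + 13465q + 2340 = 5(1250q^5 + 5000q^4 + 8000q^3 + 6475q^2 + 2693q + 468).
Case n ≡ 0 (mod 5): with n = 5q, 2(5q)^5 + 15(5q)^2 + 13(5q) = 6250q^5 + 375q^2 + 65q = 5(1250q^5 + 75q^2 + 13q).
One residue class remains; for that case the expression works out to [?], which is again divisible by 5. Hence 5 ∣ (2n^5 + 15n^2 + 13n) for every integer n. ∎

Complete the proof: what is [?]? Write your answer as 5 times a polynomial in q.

5(1250q^5 + 1250q^4 + 500q^3 + 175q^2 + 53q + 6)

Only n ≡ 1 (mod 5) is unaccounted for. Put n = 5q+1:
2(5q+1)^5 + 15(5q+1)^2 + 13(5q+1) expands to 6250q^5 + 6250q^4 + 2500q^3 + 875q^2 + 265q + 30,
and factoring out 5 leaves 5(1250q^5 + 1250q^4 + 500q^3 + 175q^2 + 53q + 6).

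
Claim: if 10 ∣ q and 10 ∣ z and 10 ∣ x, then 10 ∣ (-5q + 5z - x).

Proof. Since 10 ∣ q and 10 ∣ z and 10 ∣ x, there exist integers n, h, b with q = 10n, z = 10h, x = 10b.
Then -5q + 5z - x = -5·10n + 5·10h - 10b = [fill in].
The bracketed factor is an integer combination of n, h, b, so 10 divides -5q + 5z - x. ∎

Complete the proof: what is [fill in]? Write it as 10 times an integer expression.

Pull the common 10 out of every term: -5·10n + 5·10h - 10b = 10(-b + 5h - 5n).
-b + 5h - 5n is an integer, which exhibits the divisibility.

10(-b + 5h - 5n)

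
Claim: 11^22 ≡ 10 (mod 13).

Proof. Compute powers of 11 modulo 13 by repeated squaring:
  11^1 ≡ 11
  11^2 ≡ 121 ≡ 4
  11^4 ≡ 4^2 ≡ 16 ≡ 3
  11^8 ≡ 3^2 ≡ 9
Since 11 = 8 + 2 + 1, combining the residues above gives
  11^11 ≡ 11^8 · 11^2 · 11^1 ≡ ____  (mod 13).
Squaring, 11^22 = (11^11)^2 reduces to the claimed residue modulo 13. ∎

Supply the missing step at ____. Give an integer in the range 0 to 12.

11^8 · 11^2 · 11^1 ≡ 9 · 4 · 11 = 396.
396 mod 13 = 6, so 11^11 ≡ 6 (mod 13).

6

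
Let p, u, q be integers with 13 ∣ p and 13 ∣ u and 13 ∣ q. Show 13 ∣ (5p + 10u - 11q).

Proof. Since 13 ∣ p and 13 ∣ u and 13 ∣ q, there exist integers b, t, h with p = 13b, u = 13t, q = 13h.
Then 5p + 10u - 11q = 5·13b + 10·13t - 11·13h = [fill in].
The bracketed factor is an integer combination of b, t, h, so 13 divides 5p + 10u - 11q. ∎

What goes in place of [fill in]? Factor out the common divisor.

13(5b - 11h + 10t)

Each term has a factor of 13: 5·13b + 10·13t - 11·13h = 13·(5b - 11h + 10t).
Since 5b - 11h + 10t is an integer, 13 ∣ (5p + 10u - 11q).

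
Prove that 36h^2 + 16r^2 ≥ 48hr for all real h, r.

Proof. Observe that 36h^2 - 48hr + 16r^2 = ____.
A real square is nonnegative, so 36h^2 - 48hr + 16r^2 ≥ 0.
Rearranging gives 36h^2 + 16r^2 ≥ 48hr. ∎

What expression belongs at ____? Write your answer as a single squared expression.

36h^2 - 48hr + 16r^2 is a perfect-square trinomial: the outer terms are (6h)^2 and (4r)^2, and the cross term is -2·6h·4r.
So 36h^2 - 48hr + 16r^2 = (6h - 4r)^2 ≥ 0.

(6h - 4r)^2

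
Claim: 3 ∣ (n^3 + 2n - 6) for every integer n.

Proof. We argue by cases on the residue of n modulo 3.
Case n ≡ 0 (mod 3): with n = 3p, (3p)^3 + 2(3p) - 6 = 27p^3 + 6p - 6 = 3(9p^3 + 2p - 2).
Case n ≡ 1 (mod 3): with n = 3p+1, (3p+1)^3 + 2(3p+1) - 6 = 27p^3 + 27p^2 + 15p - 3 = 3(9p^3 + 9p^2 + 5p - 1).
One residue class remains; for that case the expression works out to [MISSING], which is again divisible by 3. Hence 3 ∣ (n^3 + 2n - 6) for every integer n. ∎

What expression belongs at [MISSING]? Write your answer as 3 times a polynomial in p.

3(9p^3 + 18p^2 + 14p + 2)

Only n ≡ 2 (mod 3) is unaccounted for. Put n = 3p+2:
(3p+2)^3 + 2(3p+2) - 6 expands to 27p^3 + 54p^2 + 42p + 6,
and factoring out 3 leaves 3(9p^3 + 18p^2 + 14p + 2).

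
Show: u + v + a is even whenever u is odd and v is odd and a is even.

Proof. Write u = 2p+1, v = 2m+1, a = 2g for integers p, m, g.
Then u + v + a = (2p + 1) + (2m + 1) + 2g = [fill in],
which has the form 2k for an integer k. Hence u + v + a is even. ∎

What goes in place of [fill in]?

Expanding: (2p + 1) + (2m + 1) + 2g = 2g + 2m + 2p + 2.
Every term is even; pulling out the factor of 2 gives 2(g + m + p + 1).

2(g + m + p + 1)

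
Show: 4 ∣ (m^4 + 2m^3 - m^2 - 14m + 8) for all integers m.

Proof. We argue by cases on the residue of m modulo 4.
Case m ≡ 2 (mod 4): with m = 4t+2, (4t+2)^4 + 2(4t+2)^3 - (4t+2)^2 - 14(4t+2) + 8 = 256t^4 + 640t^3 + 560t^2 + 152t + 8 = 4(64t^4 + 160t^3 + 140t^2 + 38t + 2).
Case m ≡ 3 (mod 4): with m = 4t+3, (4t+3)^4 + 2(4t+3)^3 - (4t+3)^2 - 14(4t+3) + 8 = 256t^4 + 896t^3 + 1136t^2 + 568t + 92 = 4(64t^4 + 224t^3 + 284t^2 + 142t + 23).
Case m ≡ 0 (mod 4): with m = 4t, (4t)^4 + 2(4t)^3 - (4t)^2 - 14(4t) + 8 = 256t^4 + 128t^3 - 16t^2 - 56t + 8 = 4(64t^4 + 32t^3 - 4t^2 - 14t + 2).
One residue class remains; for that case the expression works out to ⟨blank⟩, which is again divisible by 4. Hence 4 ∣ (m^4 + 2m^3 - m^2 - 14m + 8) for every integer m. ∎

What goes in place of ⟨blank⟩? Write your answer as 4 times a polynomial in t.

The residues treated are {2, 3, 0}, so the missing case is m ≡ 1 (mod 4); write m = 4t+1.
Then (4t+1)^4 + 2(4t+1)^3 - (4t+1)^2 - 14(4t+1) + 8 = 256t^4 + 384t^3 + 176t^2 - 24t - 4 = 4(64t^4 + 96t^3 + 44t^2 - 6t - 1).

4(64t^4 + 96t^3 + 44t^2 - 6t - 1)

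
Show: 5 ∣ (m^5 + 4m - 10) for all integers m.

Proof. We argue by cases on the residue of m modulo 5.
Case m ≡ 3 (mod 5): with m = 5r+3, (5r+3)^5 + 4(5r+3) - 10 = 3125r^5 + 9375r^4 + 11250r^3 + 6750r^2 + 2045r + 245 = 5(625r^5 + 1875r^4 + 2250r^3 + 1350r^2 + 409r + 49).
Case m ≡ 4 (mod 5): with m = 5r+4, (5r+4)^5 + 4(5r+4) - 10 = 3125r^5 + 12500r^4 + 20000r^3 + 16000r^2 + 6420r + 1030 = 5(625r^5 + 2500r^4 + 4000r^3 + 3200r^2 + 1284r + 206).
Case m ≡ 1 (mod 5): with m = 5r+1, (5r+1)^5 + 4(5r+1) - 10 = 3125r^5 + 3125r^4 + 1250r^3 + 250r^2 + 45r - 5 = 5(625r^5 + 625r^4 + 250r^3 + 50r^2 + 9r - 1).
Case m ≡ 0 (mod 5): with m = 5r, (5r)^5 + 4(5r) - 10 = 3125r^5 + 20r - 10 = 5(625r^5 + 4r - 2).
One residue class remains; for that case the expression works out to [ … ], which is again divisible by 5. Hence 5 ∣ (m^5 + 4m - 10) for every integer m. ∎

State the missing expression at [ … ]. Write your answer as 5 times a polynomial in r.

The residues treated are {3, 4, 1, 0}, so the missing case is m ≡ 2 (mod 5); write m = 5r+2.
Then (5r+2)^5 + 4(5r+2) - 10 = 3125r^5 + 6250r^4 + 5000r^3 + 2000r^2 + 420r + 30 = 5(625r^5 + 1250r^4 + 1000r^3 + 400r^2 + 84r + 6).

5(625r^5 + 1250r^4 + 1000r^3 + 400r^2 + 84r + 6)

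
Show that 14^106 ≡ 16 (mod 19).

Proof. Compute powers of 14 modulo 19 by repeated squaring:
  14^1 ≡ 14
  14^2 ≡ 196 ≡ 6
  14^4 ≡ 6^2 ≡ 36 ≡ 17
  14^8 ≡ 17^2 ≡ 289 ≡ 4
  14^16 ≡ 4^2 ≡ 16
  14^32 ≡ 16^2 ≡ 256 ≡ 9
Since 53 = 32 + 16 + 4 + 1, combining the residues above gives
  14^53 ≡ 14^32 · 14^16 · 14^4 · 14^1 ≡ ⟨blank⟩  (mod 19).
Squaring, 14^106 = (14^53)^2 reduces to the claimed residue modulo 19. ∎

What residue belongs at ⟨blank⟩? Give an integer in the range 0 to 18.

14^32 · 14^16 · 14^4 · 14^1 ≡ 9 · 16 · 17 · 14 = 34272.
34272 mod 19 = 15, so 14^53 ≡ 15 (mod 19).

15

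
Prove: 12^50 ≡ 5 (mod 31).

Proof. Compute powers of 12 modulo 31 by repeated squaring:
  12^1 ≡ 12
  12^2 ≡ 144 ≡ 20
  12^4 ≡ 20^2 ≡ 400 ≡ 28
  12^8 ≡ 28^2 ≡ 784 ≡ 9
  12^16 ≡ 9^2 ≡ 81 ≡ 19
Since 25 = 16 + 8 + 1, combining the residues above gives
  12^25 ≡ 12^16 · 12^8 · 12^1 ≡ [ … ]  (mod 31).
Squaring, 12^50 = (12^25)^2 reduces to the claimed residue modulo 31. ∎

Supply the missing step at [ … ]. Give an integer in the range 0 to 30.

6

Multiply the listed residues: 19 · 9 · 12 = 171 → 2052.
Reducing modulo 31: 2052 = 66·31 + 6, so 12^25 ≡ 6.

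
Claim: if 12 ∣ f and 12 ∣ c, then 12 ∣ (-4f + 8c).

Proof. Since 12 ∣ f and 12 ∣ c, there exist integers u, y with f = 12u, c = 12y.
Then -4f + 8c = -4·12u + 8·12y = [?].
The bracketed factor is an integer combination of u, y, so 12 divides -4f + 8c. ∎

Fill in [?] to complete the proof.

12(-4u + 8y)

Pull the common 12 out of every term: -4·12u + 8·12y = 12(-4u + 8y).
-4u + 8y is an integer, which exhibits the divisibility.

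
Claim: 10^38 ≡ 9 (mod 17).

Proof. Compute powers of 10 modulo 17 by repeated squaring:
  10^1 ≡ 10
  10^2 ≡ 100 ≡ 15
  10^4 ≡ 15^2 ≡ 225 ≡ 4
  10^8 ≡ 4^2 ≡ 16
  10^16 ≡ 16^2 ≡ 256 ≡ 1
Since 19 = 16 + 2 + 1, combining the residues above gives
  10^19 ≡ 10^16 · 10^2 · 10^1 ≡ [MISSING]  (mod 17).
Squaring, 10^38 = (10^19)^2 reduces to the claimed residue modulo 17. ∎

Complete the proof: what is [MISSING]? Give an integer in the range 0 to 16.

14

Multiply the listed residues: 1 · 15 · 10 = 15 → 150.
Reducing modulo 17: 150 = 8·17 + 14, so 10^19 ≡ 14.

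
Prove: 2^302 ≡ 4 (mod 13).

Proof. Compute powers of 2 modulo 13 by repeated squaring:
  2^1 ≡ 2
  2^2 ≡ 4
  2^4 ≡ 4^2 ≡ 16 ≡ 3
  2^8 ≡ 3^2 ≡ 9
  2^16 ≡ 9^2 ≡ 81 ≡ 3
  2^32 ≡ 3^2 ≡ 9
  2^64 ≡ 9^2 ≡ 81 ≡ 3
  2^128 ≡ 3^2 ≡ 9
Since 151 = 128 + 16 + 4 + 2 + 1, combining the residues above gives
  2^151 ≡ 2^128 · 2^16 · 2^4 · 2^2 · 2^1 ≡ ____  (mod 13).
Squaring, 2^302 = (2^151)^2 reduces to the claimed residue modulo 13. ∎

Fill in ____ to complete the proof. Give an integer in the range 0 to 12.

11

Multiply the listed residues: 9 · 3 · 3 · 4 · 2 = 27 → 81 → 324 → 648.
Reducing modulo 13: 648 = 49·13 + 11, so 2^151 ≡ 11.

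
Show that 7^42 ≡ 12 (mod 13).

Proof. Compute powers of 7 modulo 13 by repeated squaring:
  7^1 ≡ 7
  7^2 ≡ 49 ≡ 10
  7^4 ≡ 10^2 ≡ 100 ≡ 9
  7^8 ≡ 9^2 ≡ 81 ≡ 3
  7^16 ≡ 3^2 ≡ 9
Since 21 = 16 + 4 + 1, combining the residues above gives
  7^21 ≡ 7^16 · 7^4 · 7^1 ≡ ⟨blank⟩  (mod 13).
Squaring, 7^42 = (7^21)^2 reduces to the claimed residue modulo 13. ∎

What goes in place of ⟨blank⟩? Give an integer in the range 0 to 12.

7^16 · 7^4 · 7^1 ≡ 9 · 9 · 7 = 567.
567 mod 13 = 8, so 7^21 ≡ 8 (mod 13).

8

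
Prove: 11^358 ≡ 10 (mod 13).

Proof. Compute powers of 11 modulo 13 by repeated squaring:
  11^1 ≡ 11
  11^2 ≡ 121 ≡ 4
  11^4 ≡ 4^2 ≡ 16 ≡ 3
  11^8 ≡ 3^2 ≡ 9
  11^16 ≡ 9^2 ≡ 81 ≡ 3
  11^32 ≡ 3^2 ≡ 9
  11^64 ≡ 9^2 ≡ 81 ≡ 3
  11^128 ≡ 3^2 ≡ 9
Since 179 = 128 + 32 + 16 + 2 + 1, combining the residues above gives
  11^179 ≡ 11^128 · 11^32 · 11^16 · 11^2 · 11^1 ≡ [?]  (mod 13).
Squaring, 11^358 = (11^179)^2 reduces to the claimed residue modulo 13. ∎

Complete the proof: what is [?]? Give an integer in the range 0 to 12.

6

11^128 · 11^32 · 11^16 · 11^2 · 11^1 ≡ 9 · 9 · 3 · 4 · 11 = 10692.
10692 mod 13 = 6, so 11^179 ≡ 6 (mod 13).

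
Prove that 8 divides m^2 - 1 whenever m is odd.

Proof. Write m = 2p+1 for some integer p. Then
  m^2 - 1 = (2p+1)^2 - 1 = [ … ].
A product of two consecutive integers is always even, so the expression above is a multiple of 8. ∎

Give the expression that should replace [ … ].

(2p+1)^2 - 1 = 4p^2 + 4p + 1 - 1 = 4p^2 + 4p = 4p(p+1).
Since p and p+1 are consecutive, p(p+1) is even, and 4·(even) is a multiple of 8.

4p(p + 1)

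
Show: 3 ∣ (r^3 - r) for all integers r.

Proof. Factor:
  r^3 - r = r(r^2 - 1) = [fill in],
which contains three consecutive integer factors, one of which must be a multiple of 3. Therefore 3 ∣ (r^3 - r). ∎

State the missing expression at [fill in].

r(r^2 - 1) = r(r - 1)(r + 1) = (r - 1)r(r + 1).
These three factors are consecutive integers, so their product is divisible by 3.

(r - 1)r(r + 1)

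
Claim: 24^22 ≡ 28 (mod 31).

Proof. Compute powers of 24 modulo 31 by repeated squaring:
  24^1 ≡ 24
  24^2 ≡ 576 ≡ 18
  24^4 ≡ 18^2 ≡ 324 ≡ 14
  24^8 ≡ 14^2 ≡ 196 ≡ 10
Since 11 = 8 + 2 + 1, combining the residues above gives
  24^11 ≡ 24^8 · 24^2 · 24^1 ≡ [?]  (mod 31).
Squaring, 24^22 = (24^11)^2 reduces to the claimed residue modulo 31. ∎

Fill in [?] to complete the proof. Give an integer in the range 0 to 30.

Multiply the listed residues: 10 · 18 · 24 = 180 → 4320.
Reducing modulo 31: 4320 = 139·31 + 11, so 24^11 ≡ 11.

11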